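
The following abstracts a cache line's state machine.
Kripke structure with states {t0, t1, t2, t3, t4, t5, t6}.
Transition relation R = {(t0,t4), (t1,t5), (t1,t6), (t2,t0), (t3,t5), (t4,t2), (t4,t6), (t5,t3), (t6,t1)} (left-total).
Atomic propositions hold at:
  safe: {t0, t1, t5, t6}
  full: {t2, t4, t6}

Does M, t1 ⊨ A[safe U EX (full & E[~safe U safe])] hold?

Sat(~safe) = {t2, t3, t4}
E[~safe U safe]: least fixpoint, start Z0 = Sat(safe) = {t0, t1, t5, t6}, add states in Sat(~safe) with some successor in Z. Z1 = {t0, t1, t2, t3, t4, t5, t6}; fixed.
Sat(E[~safe U safe]) = {t0, t1, t2, t3, t4, t5, t6}
Sat(full & E[~safe U safe]) = {t2, t4, t6}
Sat(EX (full & E[~safe U safe])) = {s : some successor in {t2, t4, t6}} = {t0, t1, t4}
A[safe U EX (full & E[~safe U safe])]: least fixpoint, start Z0 = Sat(EX (full & E[~safe U safe])) = {t0, t1, t4}, add states in Sat(safe) with every successor in Z. Z1 = {t0, t1, t4, t6}; fixed.
Sat(A[safe U EX (full & E[~safe U safe])]) = {t0, t1, t4, t6}
t1 ∈ Sat(A[safe U EX (full & E[~safe U safe])]) = {t0, t1, t4, t6}, so the formula holds at t1.

Yes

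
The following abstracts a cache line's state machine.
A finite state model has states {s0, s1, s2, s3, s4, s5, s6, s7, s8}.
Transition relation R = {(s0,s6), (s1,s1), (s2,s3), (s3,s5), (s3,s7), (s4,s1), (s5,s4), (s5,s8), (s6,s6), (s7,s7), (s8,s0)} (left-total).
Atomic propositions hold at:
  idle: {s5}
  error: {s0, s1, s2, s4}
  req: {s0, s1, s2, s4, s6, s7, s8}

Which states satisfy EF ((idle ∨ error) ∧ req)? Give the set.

{s0, s1, s2, s3, s4, s5, s8}

Sat(idle ∨ error) = {s0, s1, s2, s4, s5}
Sat((idle ∨ error) ∧ req) = {s0, s1, s2, s4}
EF ((idle ∨ error) ∧ req): least fixpoint, start Z0 = {s0, s1, s2, s4}, add states with some successor in Z. Z1 = {s0, s1, s2, s4, s5, s8}; Z2 = {s0, s1, s2, s3, s4, s5, s8}; fixed.
Sat(EF ((idle ∨ error) ∧ req)) = {s0, s1, s2, s3, s4, s5, s8}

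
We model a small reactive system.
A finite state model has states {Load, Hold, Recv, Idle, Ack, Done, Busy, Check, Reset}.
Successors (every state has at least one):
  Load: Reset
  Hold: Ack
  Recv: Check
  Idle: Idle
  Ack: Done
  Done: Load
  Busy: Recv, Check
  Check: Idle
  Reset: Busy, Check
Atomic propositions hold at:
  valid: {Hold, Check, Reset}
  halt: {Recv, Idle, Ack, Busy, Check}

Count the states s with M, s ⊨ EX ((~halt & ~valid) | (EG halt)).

7

Sat(~halt) = {Load, Hold, Done, Reset}
Sat(~valid) = {Load, Recv, Idle, Ack, Done, Busy}
Sat(~halt & ~valid) = {Load, Done}
EG halt: greatest fixpoint, start Z0 = {Recv, Idle, Ack, Busy, Check}, keep only states in Sat with some successor in Z. Z1 = {Recv, Idle, Busy, Check}; fixed.
Sat(EG halt) = {Recv, Idle, Busy, Check}
Sat((~halt & ~valid) | (EG halt)) = {Load, Recv, Idle, Done, Busy, Check}
Sat(EX ((~halt & ~valid) | (EG halt))) = {s : some successor in {Load, Recv, Idle, Done, Busy, Check}} = {Recv, Idle, Ack, Done, Busy, Check, Reset}
|Sat(EX ((~halt & ~valid) | (EG halt)))| = |{Recv, Idle, Ack, Done, Busy, Check, Reset}| = 7.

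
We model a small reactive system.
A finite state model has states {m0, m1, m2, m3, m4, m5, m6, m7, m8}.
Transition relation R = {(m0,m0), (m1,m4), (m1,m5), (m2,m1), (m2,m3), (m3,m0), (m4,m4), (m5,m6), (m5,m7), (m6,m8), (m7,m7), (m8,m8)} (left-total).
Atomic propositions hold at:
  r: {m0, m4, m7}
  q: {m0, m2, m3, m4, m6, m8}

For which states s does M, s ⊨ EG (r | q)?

Sat(r | q) = {m0, m2, m3, m4, m6, m7, m8}
EG (r | q): greatest fixpoint, start Z0 = {m0, m2, m3, m4, m6, m7, m8}, keep only states in Sat with some successor in Z. Already a fixed point.
Sat(EG (r | q)) = {m0, m2, m3, m4, m6, m7, m8}

{m0, m2, m3, m4, m6, m7, m8}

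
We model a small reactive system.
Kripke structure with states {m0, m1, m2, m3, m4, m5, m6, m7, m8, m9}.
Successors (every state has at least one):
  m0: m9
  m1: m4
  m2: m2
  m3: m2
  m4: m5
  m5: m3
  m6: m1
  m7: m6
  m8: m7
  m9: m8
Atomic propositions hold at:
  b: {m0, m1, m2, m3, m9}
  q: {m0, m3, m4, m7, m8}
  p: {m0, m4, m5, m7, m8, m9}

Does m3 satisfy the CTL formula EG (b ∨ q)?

Sat(b ∨ q) = {m0, m1, m2, m3, m4, m7, m8, m9}
EG (b ∨ q): greatest fixpoint, start Z0 = {m0, m1, m2, m3, m4, m7, m8, m9}, keep only states in Sat with some successor in Z. Z1 = {m0, m1, m2, m3, m8, m9}; Z2 = {m0, m2, m3, m9}; Z3 = {m0, m2, m3}; Z4 = {m2, m3}; fixed.
Sat(EG (b ∨ q)) = {m2, m3}
m3 ∈ Sat(EG (b ∨ q)) = {m2, m3}, so the formula holds at m3.

Yes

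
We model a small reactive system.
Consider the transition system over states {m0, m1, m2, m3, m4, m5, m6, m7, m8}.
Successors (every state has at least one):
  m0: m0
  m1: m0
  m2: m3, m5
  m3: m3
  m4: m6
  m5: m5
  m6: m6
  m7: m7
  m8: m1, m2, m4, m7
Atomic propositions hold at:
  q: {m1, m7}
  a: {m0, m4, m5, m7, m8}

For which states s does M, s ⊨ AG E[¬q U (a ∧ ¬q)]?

Sat(¬q) = {m0, m2, m3, m4, m5, m6, m8}
Sat(a ∧ ¬q) = {m0, m4, m5, m8}
E[¬q U (a ∧ ¬q)]: least fixpoint, start Z0 = Sat((a ∧ ¬q)) = {m0, m4, m5, m8}, add states in Sat(¬q) with some successor in Z. Z1 = {m0, m2, m4, m5, m8}; fixed.
Sat(E[¬q U (a ∧ ¬q)]) = {m0, m2, m4, m5, m8}
AG E[¬q U (a ∧ ¬q)]: greatest fixpoint, start Z0 = {m0, m2, m4, m5, m8}, keep only states in Sat with every successor in Z. Z1 = {m0, m5}; fixed.
Sat(AG E[¬q U (a ∧ ¬q)]) = {m0, m5}

{m0, m5}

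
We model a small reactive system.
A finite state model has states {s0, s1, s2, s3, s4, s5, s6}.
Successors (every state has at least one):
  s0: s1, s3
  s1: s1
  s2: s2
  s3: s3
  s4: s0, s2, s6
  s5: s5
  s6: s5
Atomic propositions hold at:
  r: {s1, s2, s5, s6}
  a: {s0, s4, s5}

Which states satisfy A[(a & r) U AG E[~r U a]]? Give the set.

{s5}

Sat(a & r) = {s5}
Sat(~r) = {s0, s3, s4}
E[~r U a]: least fixpoint, start Z0 = Sat(a) = {s0, s4, s5}, add states in Sat(~r) with some successor in Z. Already a fixed point.
Sat(E[~r U a]) = {s0, s4, s5}
AG E[~r U a]: greatest fixpoint, start Z0 = {s0, s4, s5}, keep only states in Sat with every successor in Z. Z1 = {s5}; fixed.
Sat(AG E[~r U a]) = {s5}
A[(a & r) U AG E[~r U a]]: least fixpoint, start Z0 = Sat(AG E[~r U a]) = {s5}, add states in Sat(a & r) with every successor in Z. Already a fixed point.
Sat(A[(a & r) U AG E[~r U a]]) = {s5}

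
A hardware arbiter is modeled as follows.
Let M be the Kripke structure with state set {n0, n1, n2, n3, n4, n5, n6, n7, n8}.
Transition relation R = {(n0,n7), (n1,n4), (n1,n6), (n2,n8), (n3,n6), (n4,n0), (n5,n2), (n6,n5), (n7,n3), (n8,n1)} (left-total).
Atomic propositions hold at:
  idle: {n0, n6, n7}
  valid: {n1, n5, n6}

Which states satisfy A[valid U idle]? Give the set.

{n0, n6, n7}

A[valid U idle]: least fixpoint, start Z0 = Sat(idle) = {n0, n6, n7}, add states in Sat(valid) with every successor in Z. Already a fixed point.
Sat(A[valid U idle]) = {n0, n6, n7}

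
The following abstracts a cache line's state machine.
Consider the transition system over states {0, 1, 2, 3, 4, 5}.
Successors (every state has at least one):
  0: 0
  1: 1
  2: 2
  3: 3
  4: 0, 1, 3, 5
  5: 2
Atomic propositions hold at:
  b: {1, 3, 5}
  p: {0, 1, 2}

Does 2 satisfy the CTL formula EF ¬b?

Yes

Sat(¬b) = {0, 2, 4}
EF ¬b: least fixpoint, start Z0 = {0, 2, 4}, add states with some successor in Z. Z1 = {0, 2, 4, 5}; fixed.
Sat(EF ¬b) = {0, 2, 4, 5}
2 ∈ Sat(EF ¬b) = {0, 2, 4, 5}, so the formula holds at 2.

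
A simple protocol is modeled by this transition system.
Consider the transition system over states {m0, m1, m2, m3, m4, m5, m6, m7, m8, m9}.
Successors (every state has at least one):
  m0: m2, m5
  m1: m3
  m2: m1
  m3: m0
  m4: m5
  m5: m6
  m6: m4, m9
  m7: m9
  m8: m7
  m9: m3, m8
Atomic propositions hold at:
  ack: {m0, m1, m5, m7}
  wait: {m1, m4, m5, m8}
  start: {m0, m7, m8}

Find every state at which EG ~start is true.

{m4, m5, m6}

Sat(~start) = {m1, m2, m3, m4, m5, m6, m9}
EG ~start: greatest fixpoint, start Z0 = {m1, m2, m3, m4, m5, m6, m9}, keep only states in Sat with some successor in Z. Z1 = {m1, m2, m4, m5, m6, m9}; Z2 = {m2, m4, m5, m6}; Z3 = {m4, m5, m6}; fixed.
Sat(EG ~start) = {m4, m5, m6}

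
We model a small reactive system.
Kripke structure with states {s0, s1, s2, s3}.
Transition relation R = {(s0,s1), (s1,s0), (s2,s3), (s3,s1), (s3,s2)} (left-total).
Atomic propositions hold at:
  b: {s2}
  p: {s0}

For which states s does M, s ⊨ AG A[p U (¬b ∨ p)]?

{s0, s1}

Sat(¬b) = {s0, s1, s3}
Sat(¬b ∨ p) = {s0, s1, s3}
A[p U (¬b ∨ p)]: least fixpoint, start Z0 = Sat((¬b ∨ p)) = {s0, s1, s3}, add states in Sat(p) with every successor in Z. Already a fixed point.
Sat(A[p U (¬b ∨ p)]) = {s0, s1, s3}
AG A[p U (¬b ∨ p)]: greatest fixpoint, start Z0 = {s0, s1, s3}, keep only states in Sat with every successor in Z. Z1 = {s0, s1}; fixed.
Sat(AG A[p U (¬b ∨ p)]) = {s0, s1}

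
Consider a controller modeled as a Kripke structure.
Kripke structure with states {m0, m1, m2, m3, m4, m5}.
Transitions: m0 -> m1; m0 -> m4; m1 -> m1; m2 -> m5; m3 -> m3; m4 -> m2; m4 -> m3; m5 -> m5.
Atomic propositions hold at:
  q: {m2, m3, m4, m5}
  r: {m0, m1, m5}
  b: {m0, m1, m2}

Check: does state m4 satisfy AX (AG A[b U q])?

Yes

A[b U q]: least fixpoint, start Z0 = Sat(q) = {m2, m3, m4, m5}, add states in Sat(b) with every successor in Z. Already a fixed point.
Sat(A[b U q]) = {m2, m3, m4, m5}
AG A[b U q]: greatest fixpoint, start Z0 = {m2, m3, m4, m5}, keep only states in Sat with every successor in Z. Already a fixed point.
Sat(AG A[b U q]) = {m2, m3, m4, m5}
Sat(AX (AG A[b U q])) = {s : every successor in {m2, m3, m4, m5}} = {m2, m3, m4, m5}
m4 ∈ Sat(AX (AG A[b U q])) = {m2, m3, m4, m5}, so the formula holds at m4.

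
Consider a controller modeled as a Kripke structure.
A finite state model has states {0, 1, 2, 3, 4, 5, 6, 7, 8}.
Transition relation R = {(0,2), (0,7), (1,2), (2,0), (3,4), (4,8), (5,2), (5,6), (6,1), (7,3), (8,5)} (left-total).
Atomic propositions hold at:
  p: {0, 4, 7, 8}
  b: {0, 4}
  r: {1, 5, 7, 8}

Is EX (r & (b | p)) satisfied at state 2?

Sat(b | p) = {0, 4, 7, 8}
Sat(r & (b | p)) = {7, 8}
Sat(EX (r & (b | p))) = {s : some successor in {7, 8}} = {0, 4}
2 ∉ Sat(EX (r & (b | p))) = {0, 4}, so the formula does not hold at 2.

No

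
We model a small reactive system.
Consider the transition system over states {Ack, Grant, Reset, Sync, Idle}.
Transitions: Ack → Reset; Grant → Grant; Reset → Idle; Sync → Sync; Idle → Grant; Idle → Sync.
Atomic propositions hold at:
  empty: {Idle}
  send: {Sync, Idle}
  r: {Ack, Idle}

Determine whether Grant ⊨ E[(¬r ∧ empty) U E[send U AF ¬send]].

Sat(¬r) = {Grant, Reset, Sync}
Sat(¬r ∧ empty) = ∅
Sat(¬send) = {Ack, Grant, Reset}
AF ¬send: least fixpoint, start Z0 = {Ack, Grant, Reset}, add states with every successor in Z. Already a fixed point.
Sat(AF ¬send) = {Ack, Grant, Reset}
E[send U AF ¬send]: least fixpoint, start Z0 = Sat(AF ¬send) = {Ack, Grant, Reset}, add states in Sat(send) with some successor in Z. Z1 = {Ack, Grant, Reset, Idle}; fixed.
Sat(E[send U AF ¬send]) = {Ack, Grant, Reset, Idle}
E[(¬r ∧ empty) U E[send U AF ¬send]]: least fixpoint, start Z0 = Sat(E[send U AF ¬send]) = {Ack, Grant, Reset, Idle}, add states in Sat(¬r ∧ empty) with some successor in Z. Already a fixed point.
Sat(E[(¬r ∧ empty) U E[send U AF ¬send]]) = {Ack, Grant, Reset, Idle}
Grant ∈ Sat(E[(¬r ∧ empty) U E[send U AF ¬send]]) = {Ack, Grant, Reset, Idle}, so the formula holds at Grant.

Yes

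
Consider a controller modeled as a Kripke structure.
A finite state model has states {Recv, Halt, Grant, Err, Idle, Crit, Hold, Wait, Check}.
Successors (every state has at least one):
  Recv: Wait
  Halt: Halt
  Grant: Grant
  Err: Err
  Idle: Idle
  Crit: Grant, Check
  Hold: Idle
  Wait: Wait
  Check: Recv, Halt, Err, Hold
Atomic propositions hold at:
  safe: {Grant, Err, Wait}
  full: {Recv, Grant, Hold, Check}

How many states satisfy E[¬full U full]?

Sat(¬full) = {Halt, Err, Idle, Crit, Wait}
E[¬full U full]: least fixpoint, start Z0 = Sat(full) = {Recv, Grant, Hold, Check}, add states in Sat(¬full) with some successor in Z. Z1 = {Recv, Grant, Crit, Hold, Check}; fixed.
Sat(E[¬full U full]) = {Recv, Grant, Crit, Hold, Check}
|Sat(E[¬full U full])| = |{Recv, Grant, Crit, Hold, Check}| = 5.

5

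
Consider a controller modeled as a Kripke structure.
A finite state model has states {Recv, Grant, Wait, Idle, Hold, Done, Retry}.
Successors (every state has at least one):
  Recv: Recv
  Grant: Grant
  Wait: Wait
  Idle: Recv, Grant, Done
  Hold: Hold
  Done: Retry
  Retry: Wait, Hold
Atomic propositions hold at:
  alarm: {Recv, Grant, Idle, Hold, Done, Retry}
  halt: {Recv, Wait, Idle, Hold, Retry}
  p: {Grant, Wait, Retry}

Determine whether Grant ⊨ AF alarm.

AF alarm: least fixpoint, start Z0 = {Recv, Grant, Idle, Hold, Done, Retry}, add states with every successor in Z. Already a fixed point.
Sat(AF alarm) = {Recv, Grant, Idle, Hold, Done, Retry}
Grant ∈ Sat(AF alarm) = {Recv, Grant, Idle, Hold, Done, Retry}, so the formula holds at Grant.

Yes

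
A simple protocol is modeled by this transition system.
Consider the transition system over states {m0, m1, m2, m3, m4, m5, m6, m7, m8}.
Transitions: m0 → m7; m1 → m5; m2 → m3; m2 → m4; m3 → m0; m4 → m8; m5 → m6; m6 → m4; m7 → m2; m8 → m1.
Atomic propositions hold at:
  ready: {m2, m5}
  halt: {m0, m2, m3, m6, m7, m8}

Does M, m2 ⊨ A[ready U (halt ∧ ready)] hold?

Yes

Sat(halt ∧ ready) = {m2}
A[ready U (halt ∧ ready)]: least fixpoint, start Z0 = Sat((halt ∧ ready)) = {m2}, add states in Sat(ready) with every successor in Z. Already a fixed point.
Sat(A[ready U (halt ∧ ready)]) = {m2}
m2 ∈ Sat(A[ready U (halt ∧ ready)]) = {m2}, so the formula holds at m2.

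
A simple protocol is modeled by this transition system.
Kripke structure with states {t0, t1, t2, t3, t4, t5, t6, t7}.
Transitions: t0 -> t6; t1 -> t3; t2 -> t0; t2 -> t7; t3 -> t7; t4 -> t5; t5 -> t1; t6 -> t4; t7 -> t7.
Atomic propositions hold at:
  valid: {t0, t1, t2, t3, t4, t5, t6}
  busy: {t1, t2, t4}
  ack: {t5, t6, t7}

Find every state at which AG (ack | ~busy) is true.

Sat(~busy) = {t0, t3, t5, t6, t7}
Sat(ack | ~busy) = {t0, t3, t5, t6, t7}
AG (ack | ~busy): greatest fixpoint, start Z0 = {t0, t3, t5, t6, t7}, keep only states in Sat with every successor in Z. Z1 = {t0, t3, t7}; Z2 = {t3, t7}; fixed.
Sat(AG (ack | ~busy)) = {t3, t7}

{t3, t7}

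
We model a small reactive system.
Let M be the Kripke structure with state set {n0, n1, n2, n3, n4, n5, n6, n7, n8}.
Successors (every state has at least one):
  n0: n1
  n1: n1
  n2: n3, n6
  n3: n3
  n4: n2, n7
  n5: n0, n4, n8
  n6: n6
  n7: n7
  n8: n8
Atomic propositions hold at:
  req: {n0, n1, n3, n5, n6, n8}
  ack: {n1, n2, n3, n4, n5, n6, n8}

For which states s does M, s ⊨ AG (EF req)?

{n0, n1, n2, n3, n6, n8}

EF req: least fixpoint, start Z0 = {n0, n1, n3, n5, n6, n8}, add states with some successor in Z. Z1 = {n0, n1, n2, n3, n5, n6, n8}; Z2 = {n0, n1, n2, n3, n4, n5, n6, n8}; fixed.
Sat(EF req) = {n0, n1, n2, n3, n4, n5, n6, n8}
AG (EF req): greatest fixpoint, start Z0 = {n0, n1, n2, n3, n4, n5, n6, n8}, keep only states in Sat with every successor in Z. Z1 = {n0, n1, n2, n3, n5, n6, n8}; Z2 = {n0, n1, n2, n3, n6, n8}; fixed.
Sat(AG (EF req)) = {n0, n1, n2, n3, n6, n8}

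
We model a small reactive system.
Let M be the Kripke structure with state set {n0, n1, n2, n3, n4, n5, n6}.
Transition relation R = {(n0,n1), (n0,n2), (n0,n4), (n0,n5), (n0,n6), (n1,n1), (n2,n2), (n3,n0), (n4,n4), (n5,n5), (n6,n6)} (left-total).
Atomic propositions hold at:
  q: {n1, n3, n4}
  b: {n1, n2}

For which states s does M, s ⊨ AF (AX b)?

{n1, n2}

Sat(AX b) = {s : every successor in {n1, n2}} = {n1, n2}
AF (AX b): least fixpoint, start Z0 = {n1, n2}, add states with every successor in Z. Already a fixed point.
Sat(AF (AX b)) = {n1, n2}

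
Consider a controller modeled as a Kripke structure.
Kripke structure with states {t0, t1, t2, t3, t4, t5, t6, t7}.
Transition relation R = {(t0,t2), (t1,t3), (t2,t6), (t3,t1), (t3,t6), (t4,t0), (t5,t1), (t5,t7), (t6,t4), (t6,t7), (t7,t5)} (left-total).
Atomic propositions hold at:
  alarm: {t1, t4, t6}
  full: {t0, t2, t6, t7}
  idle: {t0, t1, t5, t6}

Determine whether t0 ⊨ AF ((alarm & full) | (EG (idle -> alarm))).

Sat(alarm & full) = {t6}
Sat(idle -> alarm) = {t1, t2, t3, t4, t6, t7}
EG (idle -> alarm): greatest fixpoint, start Z0 = {t1, t2, t3, t4, t6, t7}, keep only states in Sat with some successor in Z. Z1 = {t1, t2, t3, t6}; Z2 = {t1, t2, t3}; Z3 = {t1, t3}; fixed.
Sat(EG (idle -> alarm)) = {t1, t3}
Sat((alarm & full) | (EG (idle -> alarm))) = {t1, t3, t6}
AF ((alarm & full) | (EG (idle -> alarm))): least fixpoint, start Z0 = {t1, t3, t6}, add states with every successor in Z. Z1 = {t1, t2, t3, t6}; Z2 = {t0, t1, t2, t3, t6}; Z3 = {t0, t1, t2, t3, t4, t6}; fixed.
Sat(AF ((alarm & full) | (EG (idle -> alarm)))) = {t0, t1, t2, t3, t4, t6}
t0 ∈ Sat(AF ((alarm & full) | (EG (idle -> alarm)))) = {t0, t1, t2, t3, t4, t6}, so the formula holds at t0.

Yes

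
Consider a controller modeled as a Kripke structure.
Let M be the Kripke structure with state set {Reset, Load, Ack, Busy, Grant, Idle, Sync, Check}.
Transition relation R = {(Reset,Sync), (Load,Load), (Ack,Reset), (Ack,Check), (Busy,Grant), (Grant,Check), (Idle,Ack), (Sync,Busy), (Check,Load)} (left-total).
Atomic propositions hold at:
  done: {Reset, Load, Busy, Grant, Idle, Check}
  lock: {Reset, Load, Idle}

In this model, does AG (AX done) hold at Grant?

Yes

Sat(AX done) = {s : every successor in {Reset, Load, Busy, Grant, Idle, Check}} = {Load, Ack, Busy, Grant, Sync, Check}
AG (AX done): greatest fixpoint, start Z0 = {Load, Ack, Busy, Grant, Sync, Check}, keep only states in Sat with every successor in Z. Z1 = {Load, Busy, Grant, Sync, Check}; fixed.
Sat(AG (AX done)) = {Load, Busy, Grant, Sync, Check}
Grant ∈ Sat(AG (AX done)) = {Load, Busy, Grant, Sync, Check}, so the formula holds at Grant.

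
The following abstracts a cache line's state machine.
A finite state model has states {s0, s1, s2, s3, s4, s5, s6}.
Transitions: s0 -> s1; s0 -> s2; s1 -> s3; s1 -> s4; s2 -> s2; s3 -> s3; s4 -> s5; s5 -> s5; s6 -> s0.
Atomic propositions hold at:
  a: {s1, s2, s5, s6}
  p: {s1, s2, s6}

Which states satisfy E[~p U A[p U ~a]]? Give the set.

{s0, s1, s3, s4, s6}

Sat(~p) = {s0, s3, s4, s5}
Sat(~a) = {s0, s3, s4}
A[p U ~a]: least fixpoint, start Z0 = Sat(~a) = {s0, s3, s4}, add states in Sat(p) with every successor in Z. Z1 = {s0, s1, s3, s4, s6}; fixed.
Sat(A[p U ~a]) = {s0, s1, s3, s4, s6}
E[~p U A[p U ~a]]: least fixpoint, start Z0 = Sat(A[p U ~a]) = {s0, s1, s3, s4, s6}, add states in Sat(~p) with some successor in Z. Already a fixed point.
Sat(E[~p U A[p U ~a]]) = {s0, s1, s3, s4, s6}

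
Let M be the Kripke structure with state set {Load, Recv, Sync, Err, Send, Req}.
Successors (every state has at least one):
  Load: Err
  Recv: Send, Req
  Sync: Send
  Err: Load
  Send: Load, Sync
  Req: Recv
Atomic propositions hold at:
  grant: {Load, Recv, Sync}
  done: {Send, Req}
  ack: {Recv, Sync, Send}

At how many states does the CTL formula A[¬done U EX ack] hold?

4

Sat(¬done) = {Load, Recv, Sync, Err}
Sat(EX ack) = {s : some successor in {Recv, Sync, Send}} = {Recv, Sync, Send, Req}
A[¬done U EX ack]: least fixpoint, start Z0 = Sat(EX ack) = {Recv, Sync, Send, Req}, add states in Sat(¬done) with every successor in Z. Already a fixed point.
Sat(A[¬done U EX ack]) = {Recv, Sync, Send, Req}
|Sat(A[¬done U EX ack])| = |{Recv, Sync, Send, Req}| = 4.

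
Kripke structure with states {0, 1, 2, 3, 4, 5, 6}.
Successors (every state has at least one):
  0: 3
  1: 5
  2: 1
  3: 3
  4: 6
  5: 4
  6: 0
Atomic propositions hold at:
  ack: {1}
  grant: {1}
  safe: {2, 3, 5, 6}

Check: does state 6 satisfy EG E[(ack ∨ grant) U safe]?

No

Sat(ack ∨ grant) = {1}
E[(ack ∨ grant) U safe]: least fixpoint, start Z0 = Sat(safe) = {2, 3, 5, 6}, add states in Sat(ack ∨ grant) with some successor in Z. Z1 = {1, 2, 3, 5, 6}; fixed.
Sat(E[(ack ∨ grant) U safe]) = {1, 2, 3, 5, 6}
EG E[(ack ∨ grant) U safe]: greatest fixpoint, start Z0 = {1, 2, 3, 5, 6}, keep only states in Sat with some successor in Z. Z1 = {1, 2, 3}; Z2 = {2, 3}; Z3 = {3}; fixed.
Sat(EG E[(ack ∨ grant) U safe]) = {3}
6 ∉ Sat(EG E[(ack ∨ grant) U safe]) = {3}, so the formula does not hold at 6.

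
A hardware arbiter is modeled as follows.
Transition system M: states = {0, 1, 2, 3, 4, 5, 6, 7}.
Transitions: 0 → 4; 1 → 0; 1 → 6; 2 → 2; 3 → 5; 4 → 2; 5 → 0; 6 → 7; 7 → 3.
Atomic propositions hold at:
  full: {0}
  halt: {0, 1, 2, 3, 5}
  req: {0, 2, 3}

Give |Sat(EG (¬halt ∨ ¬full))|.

2

Sat(¬halt) = {4, 6, 7}
Sat(¬full) = {1, 2, 3, 4, 5, 6, 7}
Sat(¬halt ∨ ¬full) = {1, 2, 3, 4, 5, 6, 7}
EG (¬halt ∨ ¬full): greatest fixpoint, start Z0 = {1, 2, 3, 4, 5, 6, 7}, keep only states in Sat with some successor in Z. Z1 = {1, 2, 3, 4, 6, 7}; Z2 = {1, 2, 4, 6, 7}; Z3 = {1, 2, 4, 6}; Z4 = {1, 2, 4}; Z5 = {2, 4}; fixed.
Sat(EG (¬halt ∨ ¬full)) = {2, 4}
|Sat(EG (¬halt ∨ ¬full))| = |{2, 4}| = 2.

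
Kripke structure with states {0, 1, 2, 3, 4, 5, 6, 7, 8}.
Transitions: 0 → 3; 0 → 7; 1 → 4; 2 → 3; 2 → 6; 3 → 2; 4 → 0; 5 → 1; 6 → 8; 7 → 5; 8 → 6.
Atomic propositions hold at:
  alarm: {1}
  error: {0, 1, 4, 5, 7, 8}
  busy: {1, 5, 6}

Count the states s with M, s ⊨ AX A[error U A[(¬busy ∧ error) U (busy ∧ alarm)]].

Sat(¬busy) = {0, 2, 3, 4, 7, 8}
Sat(¬busy ∧ error) = {0, 4, 7, 8}
Sat(busy ∧ alarm) = {1}
A[(¬busy ∧ error) U (busy ∧ alarm)]: least fixpoint, start Z0 = Sat((busy ∧ alarm)) = {1}, add states in Sat(¬busy ∧ error) with every successor in Z. Already a fixed point.
Sat(A[(¬busy ∧ error) U (busy ∧ alarm)]) = {1}
A[error U A[(¬busy ∧ error) U (busy ∧ alarm)]]: least fixpoint, start Z0 = Sat(A[(¬busy ∧ error) U (busy ∧ alarm)]) = {1}, add states in Sat(error) with every successor in Z. Z1 = {1, 5}; Z2 = {1, 5, 7}; fixed.
Sat(A[error U A[(¬busy ∧ error) U (busy ∧ alarm)]]) = {1, 5, 7}
Sat(AX A[error U A[(¬busy ∧ error) U (busy ∧ alarm)]]) = {s : every successor in {1, 5, 7}} = {5, 7}
|Sat(AX A[error U A[(¬busy ∧ error) U (busy ∧ alarm)]])| = |{5, 7}| = 2.

2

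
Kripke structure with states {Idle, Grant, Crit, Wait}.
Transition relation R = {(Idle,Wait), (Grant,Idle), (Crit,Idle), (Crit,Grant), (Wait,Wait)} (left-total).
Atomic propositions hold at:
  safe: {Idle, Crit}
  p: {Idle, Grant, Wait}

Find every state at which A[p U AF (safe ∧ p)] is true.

{Idle, Grant, Crit}

Sat(safe ∧ p) = {Idle}
AF (safe ∧ p): least fixpoint, start Z0 = {Idle}, add states with every successor in Z. Z1 = {Idle, Grant}; Z2 = {Idle, Grant, Crit}; fixed.
Sat(AF (safe ∧ p)) = {Idle, Grant, Crit}
A[p U AF (safe ∧ p)]: least fixpoint, start Z0 = Sat(AF (safe ∧ p)) = {Idle, Grant, Crit}, add states in Sat(p) with every successor in Z. Already a fixed point.
Sat(A[p U AF (safe ∧ p)]) = {Idle, Grant, Crit}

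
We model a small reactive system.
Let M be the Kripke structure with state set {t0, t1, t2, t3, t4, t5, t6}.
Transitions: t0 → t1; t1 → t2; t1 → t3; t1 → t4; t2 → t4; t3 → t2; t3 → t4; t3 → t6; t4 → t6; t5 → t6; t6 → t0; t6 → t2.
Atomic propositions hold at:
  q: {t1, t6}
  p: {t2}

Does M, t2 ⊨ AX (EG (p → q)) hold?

Yes

Sat(p → q) = {t0, t1, t3, t4, t5, t6}
EG (p → q): greatest fixpoint, start Z0 = {t0, t1, t3, t4, t5, t6}, keep only states in Sat with some successor in Z. Already a fixed point.
Sat(EG (p → q)) = {t0, t1, t3, t4, t5, t6}
Sat(AX (EG (p → q))) = {s : every successor in {t0, t1, t3, t4, t5, t6}} = {t0, t2, t4, t5}
t2 ∈ Sat(AX (EG (p → q))) = {t0, t2, t4, t5}, so the formula holds at t2.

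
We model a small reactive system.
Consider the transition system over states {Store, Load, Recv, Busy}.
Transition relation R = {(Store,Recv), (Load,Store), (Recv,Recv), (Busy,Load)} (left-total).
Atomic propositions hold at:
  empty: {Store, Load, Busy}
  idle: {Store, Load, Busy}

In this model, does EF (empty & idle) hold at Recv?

No

Sat(empty & idle) = {Store, Load, Busy}
EF (empty & idle): least fixpoint, start Z0 = {Store, Load, Busy}, add states with some successor in Z. Already a fixed point.
Sat(EF (empty & idle)) = {Store, Load, Busy}
Recv ∉ Sat(EF (empty & idle)) = {Store, Load, Busy}, so the formula does not hold at Recv.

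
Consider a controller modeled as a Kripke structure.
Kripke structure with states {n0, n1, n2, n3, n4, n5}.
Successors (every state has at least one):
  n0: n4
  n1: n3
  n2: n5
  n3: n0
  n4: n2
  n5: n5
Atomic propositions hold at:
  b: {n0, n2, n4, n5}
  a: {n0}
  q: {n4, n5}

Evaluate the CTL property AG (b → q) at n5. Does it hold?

Yes

Sat(b → q) = {n1, n3, n4, n5}
AG (b → q): greatest fixpoint, start Z0 = {n1, n3, n4, n5}, keep only states in Sat with every successor in Z. Z1 = {n1, n5}; Z2 = {n5}; fixed.
Sat(AG (b → q)) = {n5}
n5 ∈ Sat(AG (b → q)) = {n5}, so the formula holds at n5.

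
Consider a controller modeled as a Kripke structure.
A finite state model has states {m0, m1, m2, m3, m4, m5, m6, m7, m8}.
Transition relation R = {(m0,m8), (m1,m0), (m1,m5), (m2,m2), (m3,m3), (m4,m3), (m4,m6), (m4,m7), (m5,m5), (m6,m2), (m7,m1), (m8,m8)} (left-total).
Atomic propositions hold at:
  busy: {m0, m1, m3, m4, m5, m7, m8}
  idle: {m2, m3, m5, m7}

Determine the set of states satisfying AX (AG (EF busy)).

EF busy: least fixpoint, start Z0 = {m0, m1, m3, m4, m5, m7, m8}, add states with some successor in Z. Already a fixed point.
Sat(EF busy) = {m0, m1, m3, m4, m5, m7, m8}
AG (EF busy): greatest fixpoint, start Z0 = {m0, m1, m3, m4, m5, m7, m8}, keep only states in Sat with every successor in Z. Z1 = {m0, m1, m3, m5, m7, m8}; fixed.
Sat(AG (EF busy)) = {m0, m1, m3, m5, m7, m8}
Sat(AX (AG (EF busy))) = {s : every successor in {m0, m1, m3, m5, m7, m8}} = {m0, m1, m3, m5, m7, m8}

{m0, m1, m3, m5, m7, m8}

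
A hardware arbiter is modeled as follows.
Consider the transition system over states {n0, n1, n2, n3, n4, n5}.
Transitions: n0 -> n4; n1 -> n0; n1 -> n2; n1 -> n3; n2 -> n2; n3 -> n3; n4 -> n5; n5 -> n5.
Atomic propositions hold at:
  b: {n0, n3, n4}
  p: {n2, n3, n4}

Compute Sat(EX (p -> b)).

Sat(p -> b) = {n0, n1, n3, n4, n5}
Sat(EX (p -> b)) = {s : some successor in {n0, n1, n3, n4, n5}} = {n0, n1, n3, n4, n5}

{n0, n1, n3, n4, n5}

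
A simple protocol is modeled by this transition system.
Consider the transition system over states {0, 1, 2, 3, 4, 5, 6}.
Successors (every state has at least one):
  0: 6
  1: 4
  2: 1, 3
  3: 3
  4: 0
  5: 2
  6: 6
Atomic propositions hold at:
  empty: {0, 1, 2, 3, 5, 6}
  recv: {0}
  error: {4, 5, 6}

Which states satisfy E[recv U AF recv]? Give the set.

AF recv: least fixpoint, start Z0 = {0}, add states with every successor in Z. Z1 = {0, 4}; Z2 = {0, 1, 4}; fixed.
Sat(AF recv) = {0, 1, 4}
E[recv U AF recv]: least fixpoint, start Z0 = Sat(AF recv) = {0, 1, 4}, add states in Sat(recv) with some successor in Z. Already a fixed point.
Sat(E[recv U AF recv]) = {0, 1, 4}

{0, 1, 4}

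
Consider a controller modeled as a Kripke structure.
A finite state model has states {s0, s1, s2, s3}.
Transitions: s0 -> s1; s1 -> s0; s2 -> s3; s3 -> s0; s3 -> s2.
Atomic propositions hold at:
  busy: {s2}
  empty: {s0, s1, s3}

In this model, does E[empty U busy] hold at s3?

E[empty U busy]: least fixpoint, start Z0 = Sat(busy) = {s2}, add states in Sat(empty) with some successor in Z. Z1 = {s2, s3}; fixed.
Sat(E[empty U busy]) = {s2, s3}
s3 ∈ Sat(E[empty U busy]) = {s2, s3}, so the formula holds at s3.

Yes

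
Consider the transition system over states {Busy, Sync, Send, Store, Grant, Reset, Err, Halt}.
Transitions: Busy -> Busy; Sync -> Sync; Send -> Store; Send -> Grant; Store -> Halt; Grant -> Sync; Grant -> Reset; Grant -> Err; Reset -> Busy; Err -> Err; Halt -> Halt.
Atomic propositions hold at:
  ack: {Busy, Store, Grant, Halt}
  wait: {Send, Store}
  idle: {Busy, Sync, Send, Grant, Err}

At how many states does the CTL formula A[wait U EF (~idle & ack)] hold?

Sat(~idle) = {Store, Reset, Halt}
Sat(~idle & ack) = {Store, Halt}
EF (~idle & ack): least fixpoint, start Z0 = {Store, Halt}, add states with some successor in Z. Z1 = {Send, Store, Halt}; fixed.
Sat(EF (~idle & ack)) = {Send, Store, Halt}
A[wait U EF (~idle & ack)]: least fixpoint, start Z0 = Sat(EF (~idle & ack)) = {Send, Store, Halt}, add states in Sat(wait) with every successor in Z. Already a fixed point.
Sat(A[wait U EF (~idle & ack)]) = {Send, Store, Halt}
|Sat(A[wait U EF (~idle & ack)])| = |{Send, Store, Halt}| = 3.

3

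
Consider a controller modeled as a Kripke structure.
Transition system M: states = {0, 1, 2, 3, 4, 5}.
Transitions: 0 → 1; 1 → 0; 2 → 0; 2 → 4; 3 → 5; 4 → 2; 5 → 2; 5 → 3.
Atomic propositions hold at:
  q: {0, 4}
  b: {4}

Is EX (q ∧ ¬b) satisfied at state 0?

Sat(¬b) = {0, 1, 2, 3, 5}
Sat(q ∧ ¬b) = {0}
Sat(EX (q ∧ ¬b)) = {s : some successor in {0}} = {1, 2}
0 ∉ Sat(EX (q ∧ ¬b)) = {1, 2}, so the formula does not hold at 0.

No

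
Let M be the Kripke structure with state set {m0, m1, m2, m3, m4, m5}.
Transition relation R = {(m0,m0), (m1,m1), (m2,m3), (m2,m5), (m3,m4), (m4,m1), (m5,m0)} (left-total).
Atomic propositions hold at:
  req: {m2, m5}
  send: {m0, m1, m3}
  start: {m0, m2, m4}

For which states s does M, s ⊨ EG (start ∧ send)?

{m0}

Sat(start ∧ send) = {m0}
EG (start ∧ send): greatest fixpoint, start Z0 = {m0}, keep only states in Sat with some successor in Z. Already a fixed point.
Sat(EG (start ∧ send)) = {m0}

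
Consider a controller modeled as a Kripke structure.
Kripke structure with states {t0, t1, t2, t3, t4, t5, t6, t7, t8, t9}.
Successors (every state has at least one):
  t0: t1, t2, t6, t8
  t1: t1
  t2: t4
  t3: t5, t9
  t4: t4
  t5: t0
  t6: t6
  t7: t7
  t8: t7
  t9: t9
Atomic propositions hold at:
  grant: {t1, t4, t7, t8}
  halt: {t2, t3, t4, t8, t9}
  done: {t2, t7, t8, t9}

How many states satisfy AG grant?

AG grant: greatest fixpoint, start Z0 = {t1, t4, t7, t8}, keep only states in Sat with every successor in Z. Already a fixed point.
Sat(AG grant) = {t1, t4, t7, t8}
|Sat(AG grant)| = |{t1, t4, t7, t8}| = 4.

4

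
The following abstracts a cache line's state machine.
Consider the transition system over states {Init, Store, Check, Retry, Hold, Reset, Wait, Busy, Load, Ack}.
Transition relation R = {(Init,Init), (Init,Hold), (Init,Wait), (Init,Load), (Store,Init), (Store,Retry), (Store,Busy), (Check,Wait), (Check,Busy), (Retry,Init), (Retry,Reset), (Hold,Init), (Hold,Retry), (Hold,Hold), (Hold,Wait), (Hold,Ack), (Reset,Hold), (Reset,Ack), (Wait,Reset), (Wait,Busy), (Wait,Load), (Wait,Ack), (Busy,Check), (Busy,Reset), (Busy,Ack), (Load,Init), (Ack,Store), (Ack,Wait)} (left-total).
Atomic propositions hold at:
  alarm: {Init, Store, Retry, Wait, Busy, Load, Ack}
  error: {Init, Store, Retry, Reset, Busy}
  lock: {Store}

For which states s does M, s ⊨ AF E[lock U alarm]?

E[lock U alarm]: least fixpoint, start Z0 = Sat(alarm) = {Init, Store, Retry, Wait, Busy, Load, Ack}, add states in Sat(lock) with some successor in Z. Already a fixed point.
Sat(E[lock U alarm]) = {Init, Store, Retry, Wait, Busy, Load, Ack}
AF E[lock U alarm]: least fixpoint, start Z0 = {Init, Store, Retry, Wait, Busy, Load, Ack}, add states with every successor in Z. Z1 = {Init, Store, Check, Retry, Wait, Busy, Load, Ack}; fixed.
Sat(AF E[lock U alarm]) = {Init, Store, Check, Retry, Wait, Busy, Load, Ack}

{Init, Store, Check, Retry, Wait, Busy, Load, Ack}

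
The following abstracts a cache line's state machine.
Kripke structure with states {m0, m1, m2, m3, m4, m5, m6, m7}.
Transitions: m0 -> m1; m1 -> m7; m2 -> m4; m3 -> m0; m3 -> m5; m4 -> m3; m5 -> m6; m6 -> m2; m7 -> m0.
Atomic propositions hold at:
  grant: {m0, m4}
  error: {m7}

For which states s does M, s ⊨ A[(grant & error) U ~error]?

{m0, m1, m2, m3, m4, m5, m6}

Sat(grant & error) = ∅
Sat(~error) = {m0, m1, m2, m3, m4, m5, m6}
A[(grant & error) U ~error]: least fixpoint, start Z0 = Sat(~error) = {m0, m1, m2, m3, m4, m5, m6}, add states in Sat(grant & error) with every successor in Z. Already a fixed point.
Sat(A[(grant & error) U ~error]) = {m0, m1, m2, m3, m4, m5, m6}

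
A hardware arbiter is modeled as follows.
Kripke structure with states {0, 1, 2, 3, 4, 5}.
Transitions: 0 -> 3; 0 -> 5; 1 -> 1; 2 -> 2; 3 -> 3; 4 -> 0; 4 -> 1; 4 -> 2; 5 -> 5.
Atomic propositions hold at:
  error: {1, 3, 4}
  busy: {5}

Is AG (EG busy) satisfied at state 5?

Yes

EG busy: greatest fixpoint, start Z0 = {5}, keep only states in Sat with some successor in Z. Already a fixed point.
Sat(EG busy) = {5}
AG (EG busy): greatest fixpoint, start Z0 = {5}, keep only states in Sat with every successor in Z. Already a fixed point.
Sat(AG (EG busy)) = {5}
5 ∈ Sat(AG (EG busy)) = {5}, so the formula holds at 5.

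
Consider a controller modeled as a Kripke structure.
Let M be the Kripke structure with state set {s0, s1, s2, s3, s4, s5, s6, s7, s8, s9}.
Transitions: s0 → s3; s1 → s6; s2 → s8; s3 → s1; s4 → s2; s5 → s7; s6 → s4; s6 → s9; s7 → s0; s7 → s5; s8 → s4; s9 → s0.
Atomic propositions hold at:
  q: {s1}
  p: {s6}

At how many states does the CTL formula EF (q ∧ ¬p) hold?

Sat(¬p) = {s0, s1, s2, s3, s4, s5, s7, s8, s9}
Sat(q ∧ ¬p) = {s1}
EF (q ∧ ¬p): least fixpoint, start Z0 = {s1}, add states with some successor in Z. Z1 = {s1, s3}; Z2 = {s0, s1, s3}; Z3 = {s0, s1, s3, s7, s9}; Z4 = {s0, s1, s3, s5, s6, s7, s9}; fixed.
Sat(EF (q ∧ ¬p)) = {s0, s1, s3, s5, s6, s7, s9}
|Sat(EF (q ∧ ¬p))| = |{s0, s1, s3, s5, s6, s7, s9}| = 7.

7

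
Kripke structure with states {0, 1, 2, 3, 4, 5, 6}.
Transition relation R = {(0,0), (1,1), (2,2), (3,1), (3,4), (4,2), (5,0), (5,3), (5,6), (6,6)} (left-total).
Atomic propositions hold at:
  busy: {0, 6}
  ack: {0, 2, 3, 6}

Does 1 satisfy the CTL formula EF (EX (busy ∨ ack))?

No

Sat(busy ∨ ack) = {0, 2, 3, 6}
Sat(EX (busy ∨ ack)) = {s : some successor in {0, 2, 3, 6}} = {0, 2, 4, 5, 6}
EF (EX (busy ∨ ack)): least fixpoint, start Z0 = {0, 2, 4, 5, 6}, add states with some successor in Z. Z1 = {0, 2, 3, 4, 5, 6}; fixed.
Sat(EF (EX (busy ∨ ack))) = {0, 2, 3, 4, 5, 6}
1 ∉ Sat(EF (EX (busy ∨ ack))) = {0, 2, 3, 4, 5, 6}, so the formula does not hold at 1.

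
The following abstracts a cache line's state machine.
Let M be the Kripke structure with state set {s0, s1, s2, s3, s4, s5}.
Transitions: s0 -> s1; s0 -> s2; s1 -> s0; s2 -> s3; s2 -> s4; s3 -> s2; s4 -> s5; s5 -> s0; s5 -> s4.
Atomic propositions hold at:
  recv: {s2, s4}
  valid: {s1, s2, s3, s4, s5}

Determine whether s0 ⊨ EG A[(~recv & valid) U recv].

No

Sat(~recv) = {s0, s1, s3, s5}
Sat(~recv & valid) = {s1, s3, s5}
A[(~recv & valid) U recv]: least fixpoint, start Z0 = Sat(recv) = {s2, s4}, add states in Sat(~recv & valid) with every successor in Z. Z1 = {s2, s3, s4}; fixed.
Sat(A[(~recv & valid) U recv]) = {s2, s3, s4}
EG A[(~recv & valid) U recv]: greatest fixpoint, start Z0 = {s2, s3, s4}, keep only states in Sat with some successor in Z. Z1 = {s2, s3}; fixed.
Sat(EG A[(~recv & valid) U recv]) = {s2, s3}
s0 ∉ Sat(EG A[(~recv & valid) U recv]) = {s2, s3}, so the formula does not hold at s0.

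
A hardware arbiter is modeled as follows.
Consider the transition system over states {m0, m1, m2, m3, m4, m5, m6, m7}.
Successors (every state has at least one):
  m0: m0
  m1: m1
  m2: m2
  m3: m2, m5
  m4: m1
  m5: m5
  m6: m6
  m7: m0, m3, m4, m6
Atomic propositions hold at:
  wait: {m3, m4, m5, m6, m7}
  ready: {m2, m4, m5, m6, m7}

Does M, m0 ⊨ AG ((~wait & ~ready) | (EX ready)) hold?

Yes

Sat(~wait) = {m0, m1, m2}
Sat(~ready) = {m0, m1, m3}
Sat(~wait & ~ready) = {m0, m1}
Sat(EX ready) = {s : some successor in {m2, m4, m5, m6, m7}} = {m2, m3, m5, m6, m7}
Sat((~wait & ~ready) | (EX ready)) = {m0, m1, m2, m3, m5, m6, m7}
AG ((~wait & ~ready) | (EX ready)): greatest fixpoint, start Z0 = {m0, m1, m2, m3, m5, m6, m7}, keep only states in Sat with every successor in Z. Z1 = {m0, m1, m2, m3, m5, m6}; fixed.
Sat(AG ((~wait & ~ready) | (EX ready))) = {m0, m1, m2, m3, m5, m6}
m0 ∈ Sat(AG ((~wait & ~ready) | (EX ready))) = {m0, m1, m2, m3, m5, m6}, so the formula holds at m0.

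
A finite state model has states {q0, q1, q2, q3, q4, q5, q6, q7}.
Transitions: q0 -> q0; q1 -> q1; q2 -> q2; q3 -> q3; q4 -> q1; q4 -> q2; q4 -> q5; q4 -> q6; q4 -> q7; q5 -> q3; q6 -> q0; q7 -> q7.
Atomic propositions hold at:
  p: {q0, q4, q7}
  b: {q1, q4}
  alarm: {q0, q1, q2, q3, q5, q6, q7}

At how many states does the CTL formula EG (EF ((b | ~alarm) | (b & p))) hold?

Sat(~alarm) = {q4}
Sat(b | ~alarm) = {q1, q4}
Sat(b & p) = {q4}
Sat((b | ~alarm) | (b & p)) = {q1, q4}
EF ((b | ~alarm) | (b & p)): least fixpoint, start Z0 = {q1, q4}, add states with some successor in Z. Already a fixed point.
Sat(EF ((b | ~alarm) | (b & p))) = {q1, q4}
EG (EF ((b | ~alarm) | (b & p))): greatest fixpoint, start Z0 = {q1, q4}, keep only states in Sat with some successor in Z. Already a fixed point.
Sat(EG (EF ((b | ~alarm) | (b & p)))) = {q1, q4}
|Sat(EG (EF ((b | ~alarm) | (b & p))))| = |{q1, q4}| = 2.

2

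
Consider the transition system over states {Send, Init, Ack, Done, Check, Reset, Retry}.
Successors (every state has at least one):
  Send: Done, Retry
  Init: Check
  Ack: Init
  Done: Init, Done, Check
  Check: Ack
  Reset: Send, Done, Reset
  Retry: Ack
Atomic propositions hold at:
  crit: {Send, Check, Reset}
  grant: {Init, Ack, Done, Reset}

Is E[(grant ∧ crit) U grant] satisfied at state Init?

Yes

Sat(grant ∧ crit) = {Reset}
E[(grant ∧ crit) U grant]: least fixpoint, start Z0 = Sat(grant) = {Init, Ack, Done, Reset}, add states in Sat(grant ∧ crit) with some successor in Z. Already a fixed point.
Sat(E[(grant ∧ crit) U grant]) = {Init, Ack, Done, Reset}
Init ∈ Sat(E[(grant ∧ crit) U grant]) = {Init, Ack, Done, Reset}, so the formula holds at Init.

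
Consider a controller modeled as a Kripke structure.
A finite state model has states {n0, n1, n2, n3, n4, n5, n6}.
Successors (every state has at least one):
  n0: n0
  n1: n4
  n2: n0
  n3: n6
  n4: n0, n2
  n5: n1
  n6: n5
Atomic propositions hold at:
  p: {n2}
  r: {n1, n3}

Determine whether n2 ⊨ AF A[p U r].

No

A[p U r]: least fixpoint, start Z0 = Sat(r) = {n1, n3}, add states in Sat(p) with every successor in Z. Already a fixed point.
Sat(A[p U r]) = {n1, n3}
AF A[p U r]: least fixpoint, start Z0 = {n1, n3}, add states with every successor in Z. Z1 = {n1, n3, n5}; Z2 = {n1, n3, n5, n6}; fixed.
Sat(AF A[p U r]) = {n1, n3, n5, n6}
n2 ∉ Sat(AF A[p U r]) = {n1, n3, n5, n6}, so the formula does not hold at n2.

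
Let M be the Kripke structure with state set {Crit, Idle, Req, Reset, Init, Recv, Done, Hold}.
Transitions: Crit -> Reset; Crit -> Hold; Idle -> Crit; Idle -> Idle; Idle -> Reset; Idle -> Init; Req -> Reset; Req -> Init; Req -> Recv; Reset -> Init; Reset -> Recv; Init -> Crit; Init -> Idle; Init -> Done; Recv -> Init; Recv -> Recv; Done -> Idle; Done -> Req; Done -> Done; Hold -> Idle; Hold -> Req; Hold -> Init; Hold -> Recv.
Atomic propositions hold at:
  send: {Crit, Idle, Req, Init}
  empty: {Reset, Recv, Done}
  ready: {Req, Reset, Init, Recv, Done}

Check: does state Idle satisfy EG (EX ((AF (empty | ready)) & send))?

Yes

Sat(empty | ready) = {Req, Reset, Init, Recv, Done}
AF (empty | ready): least fixpoint, start Z0 = {Req, Reset, Init, Recv, Done}, add states with every successor in Z. Already a fixed point.
Sat(AF (empty | ready)) = {Req, Reset, Init, Recv, Done}
Sat((AF (empty | ready)) & send) = {Req, Init}
Sat(EX ((AF (empty | ready)) & send)) = {s : some successor in {Req, Init}} = {Idle, Req, Reset, Recv, Done, Hold}
EG (EX ((AF (empty | ready)) & send)): greatest fixpoint, start Z0 = {Idle, Req, Reset, Recv, Done, Hold}, keep only states in Sat with some successor in Z. Already a fixed point.
Sat(EG (EX ((AF (empty | ready)) & send))) = {Idle, Req, Reset, Recv, Done, Hold}
Idle ∈ Sat(EG (EX ((AF (empty | ready)) & send))) = {Idle, Req, Reset, Recv, Done, Hold}, so the formula holds at Idle.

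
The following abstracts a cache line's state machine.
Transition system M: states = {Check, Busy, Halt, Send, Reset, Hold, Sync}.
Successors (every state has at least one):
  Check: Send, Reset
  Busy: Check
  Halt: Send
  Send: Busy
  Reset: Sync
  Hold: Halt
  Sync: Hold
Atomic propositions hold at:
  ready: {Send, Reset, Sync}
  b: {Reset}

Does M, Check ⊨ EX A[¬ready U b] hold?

Yes

Sat(¬ready) = {Check, Busy, Halt, Hold}
A[¬ready U b]: least fixpoint, start Z0 = Sat(b) = {Reset}, add states in Sat(¬ready) with every successor in Z. Already a fixed point.
Sat(A[¬ready U b]) = {Reset}
Sat(EX A[¬ready U b]) = {s : some successor in {Reset}} = {Check}
Check ∈ Sat(EX A[¬ready U b]) = {Check}, so the formula holds at Check.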